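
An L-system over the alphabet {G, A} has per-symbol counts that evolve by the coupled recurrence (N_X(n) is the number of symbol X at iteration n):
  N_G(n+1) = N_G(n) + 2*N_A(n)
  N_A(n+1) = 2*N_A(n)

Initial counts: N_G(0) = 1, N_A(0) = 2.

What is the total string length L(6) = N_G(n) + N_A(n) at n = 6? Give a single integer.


Step 0: N_G=1, N_A=2, L=3
Step 1: N_G=5, N_A=4, L=9
Step 2: N_G=13, N_A=8, L=21
Step 3: N_G=29, N_A=16, L=45
Step 4: N_G=61, N_A=32, L=93
Step 5: N_G=125, N_A=64, L=189
Step 6: N_G=253, N_A=128, L=381

Answer: 381


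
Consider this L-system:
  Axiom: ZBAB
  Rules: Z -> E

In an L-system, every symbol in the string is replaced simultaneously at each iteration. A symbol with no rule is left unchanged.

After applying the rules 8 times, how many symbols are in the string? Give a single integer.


Answer: 4

Derivation:
Step 0: length = 4
Step 1: length = 4
Step 2: length = 4
Step 3: length = 4
Step 4: length = 4
Step 5: length = 4
Step 6: length = 4
Step 7: length = 4
Step 8: length = 4


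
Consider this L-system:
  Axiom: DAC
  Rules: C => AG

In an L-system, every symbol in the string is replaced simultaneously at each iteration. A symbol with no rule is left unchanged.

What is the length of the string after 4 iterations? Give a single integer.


Answer: 4

Derivation:
Step 0: length = 3
Step 1: length = 4
Step 2: length = 4
Step 3: length = 4
Step 4: length = 4


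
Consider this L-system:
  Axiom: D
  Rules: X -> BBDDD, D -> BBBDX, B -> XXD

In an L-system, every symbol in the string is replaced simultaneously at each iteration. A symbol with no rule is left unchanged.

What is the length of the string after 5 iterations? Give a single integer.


Answer: 1509

Derivation:
Step 0: length = 1
Step 1: length = 5
Step 2: length = 19
Step 3: length = 85
Step 4: length = 355
Step 5: length = 1509


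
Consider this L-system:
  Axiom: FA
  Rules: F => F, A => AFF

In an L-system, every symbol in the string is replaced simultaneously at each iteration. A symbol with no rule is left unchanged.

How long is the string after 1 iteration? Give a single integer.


Step 0: length = 2
Step 1: length = 4

Answer: 4


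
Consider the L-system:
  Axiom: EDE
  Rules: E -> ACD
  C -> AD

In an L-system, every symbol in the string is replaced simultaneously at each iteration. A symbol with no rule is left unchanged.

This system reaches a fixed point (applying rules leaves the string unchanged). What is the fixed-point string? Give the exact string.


Step 0: EDE
Step 1: ACDDACD
Step 2: AADDDAADD
Step 3: AADDDAADD  (unchanged — fixed point at step 2)

Answer: AADDDAADD


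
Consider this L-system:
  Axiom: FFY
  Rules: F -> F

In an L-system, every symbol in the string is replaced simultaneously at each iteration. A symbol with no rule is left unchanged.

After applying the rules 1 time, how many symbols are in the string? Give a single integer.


Answer: 3

Derivation:
Step 0: length = 3
Step 1: length = 3


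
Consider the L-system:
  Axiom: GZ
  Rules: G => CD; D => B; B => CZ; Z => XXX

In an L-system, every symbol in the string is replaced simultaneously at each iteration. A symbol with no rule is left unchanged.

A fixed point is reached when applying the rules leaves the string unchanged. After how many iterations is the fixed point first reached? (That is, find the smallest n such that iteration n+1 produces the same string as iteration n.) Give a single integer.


Answer: 4

Derivation:
Step 0: GZ
Step 1: CDXXX
Step 2: CBXXX
Step 3: CCZXXX
Step 4: CCXXXXXX
Step 5: CCXXXXXX  (unchanged — fixed point at step 4)


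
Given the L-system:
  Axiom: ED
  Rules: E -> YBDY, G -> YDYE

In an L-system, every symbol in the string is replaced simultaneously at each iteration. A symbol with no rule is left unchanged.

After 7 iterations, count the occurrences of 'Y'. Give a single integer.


Answer: 2

Derivation:
Step 0: ED  (0 'Y')
Step 1: YBDYD  (2 'Y')
Step 2: YBDYD  (2 'Y')
Step 3: YBDYD  (2 'Y')
Step 4: YBDYD  (2 'Y')
Step 5: YBDYD  (2 'Y')
Step 6: YBDYD  (2 'Y')
Step 7: YBDYD  (2 'Y')


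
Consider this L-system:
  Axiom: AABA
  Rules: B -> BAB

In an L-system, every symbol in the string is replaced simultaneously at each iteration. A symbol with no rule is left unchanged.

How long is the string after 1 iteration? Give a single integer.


Answer: 6

Derivation:
Step 0: length = 4
Step 1: length = 6


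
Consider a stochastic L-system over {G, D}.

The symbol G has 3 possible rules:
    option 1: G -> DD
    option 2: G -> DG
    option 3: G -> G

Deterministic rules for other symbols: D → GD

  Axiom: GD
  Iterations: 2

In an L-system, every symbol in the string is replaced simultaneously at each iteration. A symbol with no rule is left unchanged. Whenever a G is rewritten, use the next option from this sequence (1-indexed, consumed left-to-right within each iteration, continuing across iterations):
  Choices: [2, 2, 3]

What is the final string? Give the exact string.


Answer: GDDGGGD

Derivation:
Step 0: GD
Step 1: DGGD  (used choices [2])
Step 2: GDDGGGD  (used choices [2, 3])


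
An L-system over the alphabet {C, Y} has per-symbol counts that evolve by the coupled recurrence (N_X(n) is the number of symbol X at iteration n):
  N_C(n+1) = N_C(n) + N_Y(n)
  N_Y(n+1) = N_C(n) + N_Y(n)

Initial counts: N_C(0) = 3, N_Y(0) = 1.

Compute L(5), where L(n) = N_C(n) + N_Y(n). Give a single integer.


Step 0: N_C=3, N_Y=1, L=4
Step 1: N_C=4, N_Y=4, L=8
Step 2: N_C=8, N_Y=8, L=16
Step 3: N_C=16, N_Y=16, L=32
Step 4: N_C=32, N_Y=32, L=64
Step 5: N_C=64, N_Y=64, L=128

Answer: 128


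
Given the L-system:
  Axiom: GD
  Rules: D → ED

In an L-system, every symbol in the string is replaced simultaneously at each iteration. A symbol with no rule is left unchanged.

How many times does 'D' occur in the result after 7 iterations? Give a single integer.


Answer: 1

Derivation:
Step 0: GD  (1 'D')
Step 1: GED  (1 'D')
Step 2: GEED  (1 'D')
Step 3: GEEED  (1 'D')
Step 4: GEEEED  (1 'D')
Step 5: GEEEEED  (1 'D')
Step 6: GEEEEEED  (1 'D')
Step 7: GEEEEEEED  (1 'D')


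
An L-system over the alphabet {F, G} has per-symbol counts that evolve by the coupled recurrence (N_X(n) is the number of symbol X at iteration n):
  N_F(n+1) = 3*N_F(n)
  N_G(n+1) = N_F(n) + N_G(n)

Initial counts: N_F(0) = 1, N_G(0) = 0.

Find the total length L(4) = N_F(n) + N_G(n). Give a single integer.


Step 0: N_F=1, N_G=0, L=1
Step 1: N_F=3, N_G=1, L=4
Step 2: N_F=9, N_G=4, L=13
Step 3: N_F=27, N_G=13, L=40
Step 4: N_F=81, N_G=40, L=121

Answer: 121


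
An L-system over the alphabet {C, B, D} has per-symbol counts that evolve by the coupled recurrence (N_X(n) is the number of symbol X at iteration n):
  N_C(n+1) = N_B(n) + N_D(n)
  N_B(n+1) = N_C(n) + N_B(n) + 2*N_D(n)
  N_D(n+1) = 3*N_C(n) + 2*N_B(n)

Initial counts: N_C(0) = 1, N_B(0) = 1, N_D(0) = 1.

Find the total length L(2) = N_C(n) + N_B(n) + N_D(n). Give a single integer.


Step 0: N_C=1, N_B=1, N_D=1, L=3
Step 1: N_C=2, N_B=4, N_D=5, L=11
Step 2: N_C=9, N_B=16, N_D=14, L=39

Answer: 39


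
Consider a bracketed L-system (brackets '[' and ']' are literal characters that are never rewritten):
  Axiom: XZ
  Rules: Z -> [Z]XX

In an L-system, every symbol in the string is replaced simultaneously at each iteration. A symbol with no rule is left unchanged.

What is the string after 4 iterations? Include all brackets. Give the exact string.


Answer: X[[[[Z]XX]XX]XX]XX

Derivation:
Step 0: XZ
Step 1: X[Z]XX
Step 2: X[[Z]XX]XX
Step 3: X[[[Z]XX]XX]XX
Step 4: X[[[[Z]XX]XX]XX]XX


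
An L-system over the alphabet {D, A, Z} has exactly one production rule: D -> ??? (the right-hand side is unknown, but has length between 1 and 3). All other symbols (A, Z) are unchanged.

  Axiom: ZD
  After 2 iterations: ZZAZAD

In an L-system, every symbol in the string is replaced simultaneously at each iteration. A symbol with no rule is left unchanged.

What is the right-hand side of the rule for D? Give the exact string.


Trying D -> ZAD:
  Step 0: ZD
  Step 1: ZZAD
  Step 2: ZZAZAD
Matches the given result.

Answer: ZAD


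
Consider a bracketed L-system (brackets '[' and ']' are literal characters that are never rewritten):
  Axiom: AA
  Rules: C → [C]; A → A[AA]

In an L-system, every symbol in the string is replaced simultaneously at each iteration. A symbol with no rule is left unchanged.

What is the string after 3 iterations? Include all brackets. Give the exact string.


Answer: A[AA][A[AA]A[AA]][A[AA][A[AA]A[AA]]A[AA][A[AA]A[AA]]]A[AA][A[AA]A[AA]][A[AA][A[AA]A[AA]]A[AA][A[AA]A[AA]]]

Derivation:
Step 0: AA
Step 1: A[AA]A[AA]
Step 2: A[AA][A[AA]A[AA]]A[AA][A[AA]A[AA]]
Step 3: A[AA][A[AA]A[AA]][A[AA][A[AA]A[AA]]A[AA][A[AA]A[AA]]]A[AA][A[AA]A[AA]][A[AA][A[AA]A[AA]]A[AA][A[AA]A[AA]]]


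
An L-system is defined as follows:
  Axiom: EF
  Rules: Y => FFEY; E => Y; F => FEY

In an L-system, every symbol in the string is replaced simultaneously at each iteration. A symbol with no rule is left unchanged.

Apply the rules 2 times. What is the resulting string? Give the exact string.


Step 0: EF
Step 1: YFEY
Step 2: FFEYFEYYFFEY

Answer: FFEYFEYYFFEY


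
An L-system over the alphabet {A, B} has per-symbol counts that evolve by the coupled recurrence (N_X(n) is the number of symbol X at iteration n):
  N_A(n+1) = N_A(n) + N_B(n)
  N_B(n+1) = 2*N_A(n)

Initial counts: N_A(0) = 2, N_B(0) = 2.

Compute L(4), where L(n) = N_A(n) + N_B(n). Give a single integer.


Step 0: N_A=2, N_B=2, L=4
Step 1: N_A=4, N_B=4, L=8
Step 2: N_A=8, N_B=8, L=16
Step 3: N_A=16, N_B=16, L=32
Step 4: N_A=32, N_B=32, L=64

Answer: 64


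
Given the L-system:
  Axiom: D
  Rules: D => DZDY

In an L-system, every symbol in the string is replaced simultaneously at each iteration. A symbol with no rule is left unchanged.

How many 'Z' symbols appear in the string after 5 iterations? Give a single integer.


Step 0: D  (0 'Z')
Step 1: DZDY  (1 'Z')
Step 2: DZDYZDZDYY  (3 'Z')
Step 3: DZDYZDZDYYZDZDYZDZDYYY  (7 'Z')
Step 4: DZDYZDZDYYZDZDYZDZDYYYZDZDYZDZDYYZDZDYZDZDYYYY  (15 'Z')
Step 5: DZDYZDZDYYZDZDYZDZDYYYZDZDYZDZDYYZDZDYZDZDYYYYZDZDYZDZDYYZDZDYZDZDYYYZDZDYZDZDYYZDZDYZDZDYYYYY  (31 'Z')

Answer: 31


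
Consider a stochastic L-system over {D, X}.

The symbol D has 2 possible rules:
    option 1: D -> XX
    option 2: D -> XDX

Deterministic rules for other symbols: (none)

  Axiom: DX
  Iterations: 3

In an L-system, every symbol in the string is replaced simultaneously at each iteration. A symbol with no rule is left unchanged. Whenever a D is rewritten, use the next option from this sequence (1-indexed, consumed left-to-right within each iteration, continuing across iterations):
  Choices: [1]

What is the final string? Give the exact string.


Answer: XXX

Derivation:
Step 0: DX
Step 1: XXX  (used choices [1])
Step 2: XXX  (used choices [])
Step 3: XXX  (used choices [])


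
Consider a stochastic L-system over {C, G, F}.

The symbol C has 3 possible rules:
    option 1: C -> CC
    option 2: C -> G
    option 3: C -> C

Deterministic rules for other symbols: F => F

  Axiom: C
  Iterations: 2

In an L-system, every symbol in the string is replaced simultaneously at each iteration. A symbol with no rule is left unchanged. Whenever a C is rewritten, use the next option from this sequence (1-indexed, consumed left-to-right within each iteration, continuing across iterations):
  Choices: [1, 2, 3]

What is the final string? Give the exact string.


Answer: GC

Derivation:
Step 0: C
Step 1: CC  (used choices [1])
Step 2: GC  (used choices [2, 3])


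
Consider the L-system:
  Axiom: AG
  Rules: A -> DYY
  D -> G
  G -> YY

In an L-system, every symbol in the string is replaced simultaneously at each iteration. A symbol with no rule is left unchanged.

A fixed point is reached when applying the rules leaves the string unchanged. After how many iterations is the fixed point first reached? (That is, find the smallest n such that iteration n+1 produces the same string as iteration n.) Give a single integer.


Answer: 3

Derivation:
Step 0: AG
Step 1: DYYYY
Step 2: GYYYY
Step 3: YYYYYY
Step 4: YYYYYY  (unchanged — fixed point at step 3)


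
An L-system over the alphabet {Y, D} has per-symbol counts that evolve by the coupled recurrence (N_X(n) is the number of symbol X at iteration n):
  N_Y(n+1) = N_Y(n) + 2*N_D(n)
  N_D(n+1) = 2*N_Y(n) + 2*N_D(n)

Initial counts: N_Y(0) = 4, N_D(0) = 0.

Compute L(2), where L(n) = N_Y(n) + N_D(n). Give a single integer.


Step 0: N_Y=4, N_D=0, L=4
Step 1: N_Y=4, N_D=8, L=12
Step 2: N_Y=20, N_D=24, L=44

Answer: 44


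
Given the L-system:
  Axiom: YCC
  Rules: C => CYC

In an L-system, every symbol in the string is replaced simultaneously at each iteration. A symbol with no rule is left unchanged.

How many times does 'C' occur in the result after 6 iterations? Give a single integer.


Answer: 128

Derivation:
Step 0: YCC  (2 'C')
Step 1: YCYCCYC  (4 'C')
Step 2: YCYCYCYCCYCYCYC  (8 'C')
Step 3: YCYCYCYCYCYCYCYCCYCYCYCYCYCYCYC  (16 'C')
Step 4: YCYCYCYCYCYCYCYCYCYCYCYCYCYCYCYCCYCYCYCYCYCYCYCYCYCYCYCYCYCYCYC  (32 'C')
Step 5: YCYCYCYCYCYCYCYCYCYCYCYCYCYCYCYCYCYCYCYCYCYCYCYCYCYCYCYCYCYCYCYCCYCYCYCYCYCYCYCYCYCYCYCYCYCYCYCYCYCYCYCYCYCYCYCYCYCYCYCYCYCYCYC  (64 'C')
Step 6: YCYCYCYCYCYCYCYCYCYCYCYCYCYCYCYCYCYCYCYCYCYCYCYCYCYCYCYCYCYCYCYCYCYCYCYCYCYCYCYCYCYCYCYCYCYCYCYCYCYCYCYCYCYCYCYCYCYCYCYCYCYCYCYCCYCYCYCYCYCYCYCYCYCYCYCYCYCYCYCYCYCYCYCYCYCYCYCYCYCYCYCYCYCYCYCYCYCYCYCYCYCYCYCYCYCYCYCYCYCYCYCYCYCYCYCYCYCYCYCYCYCYCYCYCYCYCYC  (128 'C')


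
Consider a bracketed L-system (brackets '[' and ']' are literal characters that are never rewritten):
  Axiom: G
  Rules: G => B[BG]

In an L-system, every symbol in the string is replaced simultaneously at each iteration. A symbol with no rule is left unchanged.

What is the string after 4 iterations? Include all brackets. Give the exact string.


Answer: B[BB[BB[BB[BG]]]]

Derivation:
Step 0: G
Step 1: B[BG]
Step 2: B[BB[BG]]
Step 3: B[BB[BB[BG]]]
Step 4: B[BB[BB[BB[BG]]]]


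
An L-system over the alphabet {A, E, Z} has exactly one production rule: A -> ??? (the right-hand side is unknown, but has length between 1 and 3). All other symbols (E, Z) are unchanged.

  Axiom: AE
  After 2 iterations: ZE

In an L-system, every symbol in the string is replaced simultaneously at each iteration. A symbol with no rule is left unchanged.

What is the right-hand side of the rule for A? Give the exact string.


Answer: Z

Derivation:
Trying A -> Z:
  Step 0: AE
  Step 1: ZE
  Step 2: ZE
Matches the given result.


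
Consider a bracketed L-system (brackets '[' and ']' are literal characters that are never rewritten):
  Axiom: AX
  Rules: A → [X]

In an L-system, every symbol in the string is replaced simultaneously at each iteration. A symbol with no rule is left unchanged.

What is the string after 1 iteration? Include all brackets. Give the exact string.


Answer: [X]X

Derivation:
Step 0: AX
Step 1: [X]X


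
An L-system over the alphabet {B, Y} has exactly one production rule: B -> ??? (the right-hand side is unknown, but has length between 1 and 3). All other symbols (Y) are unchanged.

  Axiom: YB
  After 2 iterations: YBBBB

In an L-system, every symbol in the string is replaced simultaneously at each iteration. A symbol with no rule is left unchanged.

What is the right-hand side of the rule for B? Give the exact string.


Answer: BB

Derivation:
Trying B -> BB:
  Step 0: YB
  Step 1: YBB
  Step 2: YBBBB
Matches the given result.


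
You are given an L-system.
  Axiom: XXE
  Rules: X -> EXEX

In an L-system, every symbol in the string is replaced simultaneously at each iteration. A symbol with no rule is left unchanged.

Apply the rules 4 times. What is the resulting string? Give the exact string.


Step 0: XXE
Step 1: EXEXEXEXE
Step 2: EEXEXEEXEXEEXEXEEXEXE
Step 3: EEEXEXEEXEXEEEXEXEEXEXEEEXEXEEXEXEEEXEXEEXEXE
Step 4: EEEEXEXEEXEXEEEXEXEEXEXEEEEXEXEEXEXEEEXEXEEXEXEEEEXEXEEXEXEEEXEXEEXEXEEEEXEXEEXEXEEEXEXEEXEXE

Answer: EEEEXEXEEXEXEEEXEXEEXEXEEEEXEXEEXEXEEEXEXEEXEXEEEEXEXEEXEXEEEXEXEEXEXEEEEXEXEEXEXEEEXEXEEXEXE


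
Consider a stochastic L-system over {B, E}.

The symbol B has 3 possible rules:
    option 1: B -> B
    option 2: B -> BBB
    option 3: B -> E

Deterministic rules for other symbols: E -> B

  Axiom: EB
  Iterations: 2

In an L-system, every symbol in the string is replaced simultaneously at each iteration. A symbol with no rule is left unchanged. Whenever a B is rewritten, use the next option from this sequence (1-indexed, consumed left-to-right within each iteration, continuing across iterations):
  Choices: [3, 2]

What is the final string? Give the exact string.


Answer: BBBB

Derivation:
Step 0: EB
Step 1: BE  (used choices [3])
Step 2: BBBB  (used choices [2])


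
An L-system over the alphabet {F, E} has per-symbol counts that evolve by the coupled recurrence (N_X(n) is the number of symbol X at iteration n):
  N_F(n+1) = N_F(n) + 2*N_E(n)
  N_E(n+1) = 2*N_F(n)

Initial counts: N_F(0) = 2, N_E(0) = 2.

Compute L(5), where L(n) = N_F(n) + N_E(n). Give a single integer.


Answer: 434

Derivation:
Step 0: N_F=2, N_E=2, L=4
Step 1: N_F=6, N_E=4, L=10
Step 2: N_F=14, N_E=12, L=26
Step 3: N_F=38, N_E=28, L=66
Step 4: N_F=94, N_E=76, L=170
Step 5: N_F=246, N_E=188, L=434


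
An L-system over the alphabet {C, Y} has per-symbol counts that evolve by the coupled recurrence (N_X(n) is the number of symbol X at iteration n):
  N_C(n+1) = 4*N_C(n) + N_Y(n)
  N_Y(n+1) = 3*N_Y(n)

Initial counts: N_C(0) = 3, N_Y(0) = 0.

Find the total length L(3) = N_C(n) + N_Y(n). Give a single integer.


Answer: 192

Derivation:
Step 0: N_C=3, N_Y=0, L=3
Step 1: N_C=12, N_Y=0, L=12
Step 2: N_C=48, N_Y=0, L=48
Step 3: N_C=192, N_Y=0, L=192


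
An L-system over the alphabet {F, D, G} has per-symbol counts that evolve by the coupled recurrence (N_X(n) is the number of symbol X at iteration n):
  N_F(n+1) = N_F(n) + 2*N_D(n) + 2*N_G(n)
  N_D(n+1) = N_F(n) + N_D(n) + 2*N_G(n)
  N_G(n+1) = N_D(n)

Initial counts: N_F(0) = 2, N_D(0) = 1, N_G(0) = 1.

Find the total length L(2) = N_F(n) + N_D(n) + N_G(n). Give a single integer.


Answer: 36

Derivation:
Step 0: N_F=2, N_D=1, N_G=1, L=4
Step 1: N_F=6, N_D=5, N_G=1, L=12
Step 2: N_F=18, N_D=13, N_G=5, L=36


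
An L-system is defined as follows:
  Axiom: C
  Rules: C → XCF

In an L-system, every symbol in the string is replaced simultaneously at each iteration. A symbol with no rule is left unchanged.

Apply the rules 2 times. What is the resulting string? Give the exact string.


Answer: XXCFF

Derivation:
Step 0: C
Step 1: XCF
Step 2: XXCFF


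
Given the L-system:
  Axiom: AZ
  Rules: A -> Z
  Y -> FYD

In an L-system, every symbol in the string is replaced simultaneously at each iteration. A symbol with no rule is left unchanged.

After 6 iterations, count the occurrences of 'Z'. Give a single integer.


Answer: 2

Derivation:
Step 0: AZ  (1 'Z')
Step 1: ZZ  (2 'Z')
Step 2: ZZ  (2 'Z')
Step 3: ZZ  (2 'Z')
Step 4: ZZ  (2 'Z')
Step 5: ZZ  (2 'Z')
Step 6: ZZ  (2 'Z')


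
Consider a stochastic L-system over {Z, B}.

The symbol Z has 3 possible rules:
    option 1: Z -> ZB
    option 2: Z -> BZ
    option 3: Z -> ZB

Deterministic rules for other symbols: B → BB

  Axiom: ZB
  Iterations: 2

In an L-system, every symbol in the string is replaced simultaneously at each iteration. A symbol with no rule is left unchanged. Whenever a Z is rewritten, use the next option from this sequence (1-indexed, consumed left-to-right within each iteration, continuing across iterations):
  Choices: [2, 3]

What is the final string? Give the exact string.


Answer: BBZBBBBB

Derivation:
Step 0: ZB
Step 1: BZBB  (used choices [2])
Step 2: BBZBBBBB  (used choices [3])


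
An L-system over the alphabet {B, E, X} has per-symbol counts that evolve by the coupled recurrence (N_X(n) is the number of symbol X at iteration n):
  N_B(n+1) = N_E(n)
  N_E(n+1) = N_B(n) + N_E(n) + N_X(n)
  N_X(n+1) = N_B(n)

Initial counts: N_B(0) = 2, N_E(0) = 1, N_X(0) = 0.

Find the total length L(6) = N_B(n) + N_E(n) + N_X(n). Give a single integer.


Answer: 118

Derivation:
Step 0: N_B=2, N_E=1, N_X=0, L=3
Step 1: N_B=1, N_E=3, N_X=2, L=6
Step 2: N_B=3, N_E=6, N_X=1, L=10
Step 3: N_B=6, N_E=10, N_X=3, L=19
Step 4: N_B=10, N_E=19, N_X=6, L=35
Step 5: N_B=19, N_E=35, N_X=10, L=64
Step 6: N_B=35, N_E=64, N_X=19, L=118


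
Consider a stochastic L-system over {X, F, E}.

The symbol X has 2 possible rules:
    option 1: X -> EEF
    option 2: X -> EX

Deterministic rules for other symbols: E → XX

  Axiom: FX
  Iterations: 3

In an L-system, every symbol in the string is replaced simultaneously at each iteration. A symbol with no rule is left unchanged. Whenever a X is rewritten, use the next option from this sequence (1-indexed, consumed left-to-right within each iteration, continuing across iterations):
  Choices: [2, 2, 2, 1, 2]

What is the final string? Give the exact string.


Step 0: FX
Step 1: FEX  (used choices [2])
Step 2: FXXEX  (used choices [2])
Step 3: FEXEEFXXEX  (used choices [2, 1, 2])

Answer: FEXEEFXXEX


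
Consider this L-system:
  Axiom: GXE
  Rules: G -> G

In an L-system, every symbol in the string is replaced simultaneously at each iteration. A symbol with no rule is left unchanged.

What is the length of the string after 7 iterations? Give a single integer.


Answer: 3

Derivation:
Step 0: length = 3
Step 1: length = 3
Step 2: length = 3
Step 3: length = 3
Step 4: length = 3
Step 5: length = 3
Step 6: length = 3
Step 7: length = 3


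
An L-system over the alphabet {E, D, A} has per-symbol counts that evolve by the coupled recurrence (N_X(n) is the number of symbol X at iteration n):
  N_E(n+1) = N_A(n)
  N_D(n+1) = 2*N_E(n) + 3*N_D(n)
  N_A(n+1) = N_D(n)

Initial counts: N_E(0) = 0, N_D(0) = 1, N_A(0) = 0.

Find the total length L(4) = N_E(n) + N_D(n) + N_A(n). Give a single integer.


Answer: 131

Derivation:
Step 0: N_E=0, N_D=1, N_A=0, L=1
Step 1: N_E=0, N_D=3, N_A=1, L=4
Step 2: N_E=1, N_D=9, N_A=3, L=13
Step 3: N_E=3, N_D=29, N_A=9, L=41
Step 4: N_E=9, N_D=93, N_A=29, L=131


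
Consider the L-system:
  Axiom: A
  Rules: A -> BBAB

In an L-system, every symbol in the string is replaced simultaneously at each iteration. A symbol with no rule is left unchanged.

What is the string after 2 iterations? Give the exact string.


Step 0: A
Step 1: BBAB
Step 2: BBBBABB

Answer: BBBBABB


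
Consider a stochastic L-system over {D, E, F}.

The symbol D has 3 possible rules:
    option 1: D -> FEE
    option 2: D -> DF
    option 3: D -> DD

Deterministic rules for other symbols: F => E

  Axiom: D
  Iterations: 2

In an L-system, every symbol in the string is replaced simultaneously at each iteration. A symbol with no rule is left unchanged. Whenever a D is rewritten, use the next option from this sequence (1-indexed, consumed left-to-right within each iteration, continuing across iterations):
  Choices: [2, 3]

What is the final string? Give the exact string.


Step 0: D
Step 1: DF  (used choices [2])
Step 2: DDE  (used choices [3])

Answer: DDE


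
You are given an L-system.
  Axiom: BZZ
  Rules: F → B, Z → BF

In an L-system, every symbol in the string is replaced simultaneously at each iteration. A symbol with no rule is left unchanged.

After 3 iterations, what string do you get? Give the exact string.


Answer: BBBBB

Derivation:
Step 0: BZZ
Step 1: BBFBF
Step 2: BBBBB
Step 3: BBBBB


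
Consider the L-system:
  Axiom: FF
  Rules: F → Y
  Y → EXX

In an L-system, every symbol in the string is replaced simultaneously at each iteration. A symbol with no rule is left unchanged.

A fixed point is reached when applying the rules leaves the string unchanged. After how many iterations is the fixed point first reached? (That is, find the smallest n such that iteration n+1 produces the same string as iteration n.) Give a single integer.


Step 0: FF
Step 1: YY
Step 2: EXXEXX
Step 3: EXXEXX  (unchanged — fixed point at step 2)

Answer: 2


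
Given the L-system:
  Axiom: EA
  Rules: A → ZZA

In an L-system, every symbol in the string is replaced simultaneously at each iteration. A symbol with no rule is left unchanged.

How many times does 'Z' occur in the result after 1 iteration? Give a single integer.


Step 0: EA  (0 'Z')
Step 1: EZZA  (2 'Z')

Answer: 2


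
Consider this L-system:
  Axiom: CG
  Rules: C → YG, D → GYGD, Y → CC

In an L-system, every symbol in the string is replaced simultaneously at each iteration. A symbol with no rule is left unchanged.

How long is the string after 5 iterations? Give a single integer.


Step 0: length = 2
Step 1: length = 3
Step 2: length = 4
Step 3: length = 6
Step 4: length = 8
Step 5: length = 12

Answer: 12


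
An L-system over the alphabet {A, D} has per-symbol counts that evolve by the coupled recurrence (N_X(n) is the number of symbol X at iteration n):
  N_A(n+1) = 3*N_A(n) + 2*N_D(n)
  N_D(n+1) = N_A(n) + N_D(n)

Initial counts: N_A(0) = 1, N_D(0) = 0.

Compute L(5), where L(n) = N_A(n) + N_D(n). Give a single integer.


Step 0: N_A=1, N_D=0, L=1
Step 1: N_A=3, N_D=1, L=4
Step 2: N_A=11, N_D=4, L=15
Step 3: N_A=41, N_D=15, L=56
Step 4: N_A=153, N_D=56, L=209
Step 5: N_A=571, N_D=209, L=780

Answer: 780


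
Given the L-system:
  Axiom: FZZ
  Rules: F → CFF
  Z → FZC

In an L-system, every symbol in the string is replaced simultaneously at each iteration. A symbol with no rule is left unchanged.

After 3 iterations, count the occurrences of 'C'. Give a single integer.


Step 0: FZZ  (0 'C')
Step 1: CFFFZCFZC  (3 'C')
Step 2: CCFFCFFCFFFZCCCFFFZCC  (9 'C')
Step 3: CCCFFCFFCCFFCFFCCFFCFFCFFFZCCCCCFFCFFCFFFZCCC  (21 'C')

Answer: 21


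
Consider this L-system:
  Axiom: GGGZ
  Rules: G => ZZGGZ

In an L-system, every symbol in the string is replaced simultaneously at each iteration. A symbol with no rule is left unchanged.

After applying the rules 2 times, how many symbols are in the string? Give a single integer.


Step 0: length = 4
Step 1: length = 16
Step 2: length = 40

Answer: 40


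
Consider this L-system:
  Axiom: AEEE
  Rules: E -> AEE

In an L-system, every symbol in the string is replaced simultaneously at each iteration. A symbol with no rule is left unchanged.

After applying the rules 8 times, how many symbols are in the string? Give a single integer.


Answer: 1534

Derivation:
Step 0: length = 4
Step 1: length = 10
Step 2: length = 22
Step 3: length = 46
Step 4: length = 94
Step 5: length = 190
Step 6: length = 382
Step 7: length = 766
Step 8: length = 1534


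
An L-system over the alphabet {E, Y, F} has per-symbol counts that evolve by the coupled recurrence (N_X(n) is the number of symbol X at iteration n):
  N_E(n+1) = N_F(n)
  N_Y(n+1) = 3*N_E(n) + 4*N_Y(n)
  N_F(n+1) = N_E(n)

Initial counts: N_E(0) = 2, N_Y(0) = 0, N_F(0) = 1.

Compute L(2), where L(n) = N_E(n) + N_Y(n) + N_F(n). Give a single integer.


Step 0: N_E=2, N_Y=0, N_F=1, L=3
Step 1: N_E=1, N_Y=6, N_F=2, L=9
Step 2: N_E=2, N_Y=27, N_F=1, L=30

Answer: 30


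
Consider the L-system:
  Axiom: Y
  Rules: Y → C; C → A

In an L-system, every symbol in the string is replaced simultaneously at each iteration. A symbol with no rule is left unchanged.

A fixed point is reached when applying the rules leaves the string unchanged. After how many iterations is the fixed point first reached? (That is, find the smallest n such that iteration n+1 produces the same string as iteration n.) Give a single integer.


Step 0: Y
Step 1: C
Step 2: A
Step 3: A  (unchanged — fixed point at step 2)

Answer: 2


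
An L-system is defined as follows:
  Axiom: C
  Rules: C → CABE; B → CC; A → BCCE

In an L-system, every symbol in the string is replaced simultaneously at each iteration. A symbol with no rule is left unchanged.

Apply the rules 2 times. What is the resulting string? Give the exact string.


Answer: CABEBCCECCE

Derivation:
Step 0: C
Step 1: CABE
Step 2: CABEBCCECCE


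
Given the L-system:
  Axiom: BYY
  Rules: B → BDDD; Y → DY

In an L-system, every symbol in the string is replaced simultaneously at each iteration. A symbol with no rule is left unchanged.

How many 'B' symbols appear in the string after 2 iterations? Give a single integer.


Step 0: BYY  (1 'B')
Step 1: BDDDDYDY  (1 'B')
Step 2: BDDDDDDDDYDDY  (1 'B')

Answer: 1


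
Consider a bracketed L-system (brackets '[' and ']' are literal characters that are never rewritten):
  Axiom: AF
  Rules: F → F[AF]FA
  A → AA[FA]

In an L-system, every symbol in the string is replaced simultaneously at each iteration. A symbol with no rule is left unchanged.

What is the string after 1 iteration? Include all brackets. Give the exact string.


Answer: AA[FA]F[AF]FA

Derivation:
Step 0: AF
Step 1: AA[FA]F[AF]FA


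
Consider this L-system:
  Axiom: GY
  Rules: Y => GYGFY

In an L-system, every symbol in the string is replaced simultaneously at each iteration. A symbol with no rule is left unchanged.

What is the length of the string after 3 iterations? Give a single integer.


Step 0: length = 2
Step 1: length = 6
Step 2: length = 14
Step 3: length = 30

Answer: 30


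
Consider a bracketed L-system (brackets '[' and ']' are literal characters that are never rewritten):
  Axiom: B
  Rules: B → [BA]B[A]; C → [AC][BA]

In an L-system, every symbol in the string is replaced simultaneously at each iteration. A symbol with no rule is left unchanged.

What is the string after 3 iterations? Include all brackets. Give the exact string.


Step 0: B
Step 1: [BA]B[A]
Step 2: [[BA]B[A]A][BA]B[A][A]
Step 3: [[[BA]B[A]A][BA]B[A][A]A][[BA]B[A]A][BA]B[A][A][A]

Answer: [[[BA]B[A]A][BA]B[A][A]A][[BA]B[A]A][BA]B[A][A][A]


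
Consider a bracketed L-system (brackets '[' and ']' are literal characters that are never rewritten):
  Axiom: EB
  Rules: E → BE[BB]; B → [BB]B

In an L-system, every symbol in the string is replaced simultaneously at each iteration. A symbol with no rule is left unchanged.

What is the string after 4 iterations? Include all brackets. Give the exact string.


Answer: [[[BB]B[BB]B][BB]B[[BB]B[BB]B][BB]B][[BB]B[BB]B][BB]B[[BB]B[BB]B][BB]B[BB]BBE[BB][[BB]B[BB]B][[[BB]B[BB]B][BB]B[[BB]B[BB]B][BB]B][[[[BB]B[BB]B][BB]B[[BB]B[BB]B][BB]B][[BB]B[BB]B][BB]B[[[BB]B[BB]B][BB]B[[BB]B[BB]B][BB]B][[BB]B[BB]B][BB]B][[[[BB]B[BB]B][BB]B[[BB]B[BB]B][BB]B][[BB]B[BB]B][BB]B[[[BB]B[BB]B][BB]B[[BB]B[BB]B][BB]B][[BB]B[BB]B][BB]B][[[BB]B[BB]B][BB]B[[BB]B[BB]B][BB]B][[BB]B[BB]B][BB]B

Derivation:
Step 0: EB
Step 1: BE[BB][BB]B
Step 2: [BB]BBE[BB][[BB]B[BB]B][[BB]B[BB]B][BB]B
Step 3: [[BB]B[BB]B][BB]B[BB]BBE[BB][[BB]B[BB]B][[[BB]B[BB]B][BB]B[[BB]B[BB]B][BB]B][[[BB]B[BB]B][BB]B[[BB]B[BB]B][BB]B][[BB]B[BB]B][BB]B
Step 4: [[[BB]B[BB]B][BB]B[[BB]B[BB]B][BB]B][[BB]B[BB]B][BB]B[[BB]B[BB]B][BB]B[BB]BBE[BB][[BB]B[BB]B][[[BB]B[BB]B][BB]B[[BB]B[BB]B][BB]B][[[[BB]B[BB]B][BB]B[[BB]B[BB]B][BB]B][[BB]B[BB]B][BB]B[[[BB]B[BB]B][BB]B[[BB]B[BB]B][BB]B][[BB]B[BB]B][BB]B][[[[BB]B[BB]B][BB]B[[BB]B[BB]B][BB]B][[BB]B[BB]B][BB]B[[[BB]B[BB]B][BB]B[[BB]B[BB]B][BB]B][[BB]B[BB]B][BB]B][[[BB]B[BB]B][BB]B[[BB]B[BB]B][BB]B][[BB]B[BB]B][BB]B


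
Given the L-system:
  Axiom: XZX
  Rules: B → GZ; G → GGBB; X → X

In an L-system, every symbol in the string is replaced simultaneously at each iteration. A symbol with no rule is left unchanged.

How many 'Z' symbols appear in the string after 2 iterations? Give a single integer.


Step 0: XZX  (1 'Z')
Step 1: XZX  (1 'Z')
Step 2: XZX  (1 'Z')

Answer: 1


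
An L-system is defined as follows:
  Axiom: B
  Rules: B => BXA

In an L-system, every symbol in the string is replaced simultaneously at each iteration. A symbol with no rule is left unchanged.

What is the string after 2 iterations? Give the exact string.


Step 0: B
Step 1: BXA
Step 2: BXAXA

Answer: BXAXA


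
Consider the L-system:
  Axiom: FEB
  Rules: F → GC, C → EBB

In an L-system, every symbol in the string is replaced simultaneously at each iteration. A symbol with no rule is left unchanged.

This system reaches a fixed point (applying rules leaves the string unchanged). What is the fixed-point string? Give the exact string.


Step 0: FEB
Step 1: GCEB
Step 2: GEBBEB
Step 3: GEBBEB  (unchanged — fixed point at step 2)

Answer: GEBBEB


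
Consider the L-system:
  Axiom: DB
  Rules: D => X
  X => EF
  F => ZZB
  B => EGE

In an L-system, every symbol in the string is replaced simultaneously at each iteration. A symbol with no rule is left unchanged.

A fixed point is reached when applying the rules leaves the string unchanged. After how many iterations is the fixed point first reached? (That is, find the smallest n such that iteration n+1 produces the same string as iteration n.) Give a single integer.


Answer: 4

Derivation:
Step 0: DB
Step 1: XEGE
Step 2: EFEGE
Step 3: EZZBEGE
Step 4: EZZEGEEGE
Step 5: EZZEGEEGE  (unchanged — fixed point at step 4)


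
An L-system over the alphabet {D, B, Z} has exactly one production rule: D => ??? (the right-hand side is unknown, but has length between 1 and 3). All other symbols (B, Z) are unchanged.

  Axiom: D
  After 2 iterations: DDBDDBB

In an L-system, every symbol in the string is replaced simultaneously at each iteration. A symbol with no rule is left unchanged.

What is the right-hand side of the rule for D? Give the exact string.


Trying D => DDB:
  Step 0: D
  Step 1: DDB
  Step 2: DDBDDBB
Matches the given result.

Answer: DDB


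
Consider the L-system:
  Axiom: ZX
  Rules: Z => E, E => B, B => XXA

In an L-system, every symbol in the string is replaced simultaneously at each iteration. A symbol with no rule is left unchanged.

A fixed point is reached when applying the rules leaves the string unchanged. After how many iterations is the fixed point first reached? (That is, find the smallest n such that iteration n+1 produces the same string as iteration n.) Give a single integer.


Answer: 3

Derivation:
Step 0: ZX
Step 1: EX
Step 2: BX
Step 3: XXAX
Step 4: XXAX  (unchanged — fixed point at step 3)


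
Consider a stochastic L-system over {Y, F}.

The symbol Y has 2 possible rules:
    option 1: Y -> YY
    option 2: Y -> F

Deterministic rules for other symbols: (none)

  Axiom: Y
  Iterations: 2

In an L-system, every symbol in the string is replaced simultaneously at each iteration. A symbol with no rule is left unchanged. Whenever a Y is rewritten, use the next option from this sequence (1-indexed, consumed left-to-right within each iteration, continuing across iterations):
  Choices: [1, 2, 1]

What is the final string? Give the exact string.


Step 0: Y
Step 1: YY  (used choices [1])
Step 2: FYY  (used choices [2, 1])

Answer: FYY


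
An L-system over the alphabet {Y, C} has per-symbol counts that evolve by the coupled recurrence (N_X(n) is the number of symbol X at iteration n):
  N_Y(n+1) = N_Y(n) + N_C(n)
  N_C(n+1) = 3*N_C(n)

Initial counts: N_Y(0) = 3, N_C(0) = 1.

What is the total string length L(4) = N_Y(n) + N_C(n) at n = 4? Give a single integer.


Answer: 124

Derivation:
Step 0: N_Y=3, N_C=1, L=4
Step 1: N_Y=4, N_C=3, L=7
Step 2: N_Y=7, N_C=9, L=16
Step 3: N_Y=16, N_C=27, L=43
Step 4: N_Y=43, N_C=81, L=124


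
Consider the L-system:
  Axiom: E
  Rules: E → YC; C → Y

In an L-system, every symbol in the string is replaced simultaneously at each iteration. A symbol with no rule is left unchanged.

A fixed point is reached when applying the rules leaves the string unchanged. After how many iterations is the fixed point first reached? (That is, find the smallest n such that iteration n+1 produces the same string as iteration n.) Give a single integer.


Step 0: E
Step 1: YC
Step 2: YY
Step 3: YY  (unchanged — fixed point at step 2)

Answer: 2


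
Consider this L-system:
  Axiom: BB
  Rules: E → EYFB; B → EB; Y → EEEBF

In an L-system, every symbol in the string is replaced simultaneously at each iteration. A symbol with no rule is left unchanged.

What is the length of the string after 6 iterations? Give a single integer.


Step 0: length = 2
Step 1: length = 4
Step 2: length = 12
Step 3: length = 36
Step 4: length = 104
Step 5: length = 296
Step 6: length = 836

Answer: 836


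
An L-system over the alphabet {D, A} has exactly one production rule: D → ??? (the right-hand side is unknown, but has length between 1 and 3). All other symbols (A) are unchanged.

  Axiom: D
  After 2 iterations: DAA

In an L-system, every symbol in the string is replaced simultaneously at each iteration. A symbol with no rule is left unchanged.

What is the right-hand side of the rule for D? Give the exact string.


Trying D → DA:
  Step 0: D
  Step 1: DA
  Step 2: DAA
Matches the given result.

Answer: DA


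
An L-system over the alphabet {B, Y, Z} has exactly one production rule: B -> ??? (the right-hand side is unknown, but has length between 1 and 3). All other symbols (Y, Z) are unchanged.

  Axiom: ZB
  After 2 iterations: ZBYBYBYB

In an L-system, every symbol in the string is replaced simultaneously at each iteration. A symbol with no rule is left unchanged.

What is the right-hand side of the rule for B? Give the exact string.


Answer: BYB

Derivation:
Trying B -> BYB:
  Step 0: ZB
  Step 1: ZBYB
  Step 2: ZBYBYBYB
Matches the given result.


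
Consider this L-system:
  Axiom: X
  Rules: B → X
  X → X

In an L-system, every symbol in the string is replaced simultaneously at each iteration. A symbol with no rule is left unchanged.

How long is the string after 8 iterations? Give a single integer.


Step 0: length = 1
Step 1: length = 1
Step 2: length = 1
Step 3: length = 1
Step 4: length = 1
Step 5: length = 1
Step 6: length = 1
Step 7: length = 1
Step 8: length = 1

Answer: 1


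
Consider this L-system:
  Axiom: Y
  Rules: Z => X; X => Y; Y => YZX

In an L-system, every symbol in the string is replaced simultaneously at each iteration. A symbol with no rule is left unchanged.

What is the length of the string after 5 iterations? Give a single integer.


Step 0: length = 1
Step 1: length = 3
Step 2: length = 5
Step 3: length = 9
Step 4: length = 17
Step 5: length = 31

Answer: 31


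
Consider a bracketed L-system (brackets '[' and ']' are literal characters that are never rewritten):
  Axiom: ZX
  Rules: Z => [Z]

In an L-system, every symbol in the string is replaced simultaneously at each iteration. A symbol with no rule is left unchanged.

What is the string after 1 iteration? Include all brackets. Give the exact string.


Step 0: ZX
Step 1: [Z]X

Answer: [Z]X


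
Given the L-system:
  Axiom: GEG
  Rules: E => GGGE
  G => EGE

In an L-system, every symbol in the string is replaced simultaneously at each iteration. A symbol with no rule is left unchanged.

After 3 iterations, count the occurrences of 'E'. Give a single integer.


Step 0: GEG  (1 'E')
Step 1: EGEGGGEEGE  (5 'E')
Step 2: GGGEEGEGGGEEGEEGEEGEGGGEGGGEEGEGGGE  (15 'E')
Step 3: EGEEGEEGEGGGEGGGEEGEGGGEEGEEGEEGEGGGEGGGEEGEGGGEGGGEEGEGGGEGGGEEGEGGGEEGEEGEEGEGGGEEGEEGEEGEGGGEGGGEEGEGGGEEGEEGEEGEGGGE  (55 'E')

Answer: 55


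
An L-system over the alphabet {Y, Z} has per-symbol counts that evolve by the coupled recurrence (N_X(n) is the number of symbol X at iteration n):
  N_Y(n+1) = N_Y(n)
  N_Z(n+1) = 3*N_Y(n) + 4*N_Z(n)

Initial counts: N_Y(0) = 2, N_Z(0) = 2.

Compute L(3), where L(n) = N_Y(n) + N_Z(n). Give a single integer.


Step 0: N_Y=2, N_Z=2, L=4
Step 1: N_Y=2, N_Z=14, L=16
Step 2: N_Y=2, N_Z=62, L=64
Step 3: N_Y=2, N_Z=254, L=256

Answer: 256


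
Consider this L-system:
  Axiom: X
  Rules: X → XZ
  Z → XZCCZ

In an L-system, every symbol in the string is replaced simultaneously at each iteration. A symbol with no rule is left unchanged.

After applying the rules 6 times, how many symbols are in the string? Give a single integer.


Answer: 409

Derivation:
Step 0: length = 1
Step 1: length = 2
Step 2: length = 7
Step 3: length = 21
Step 4: length = 58
Step 5: length = 155
Step 6: length = 409


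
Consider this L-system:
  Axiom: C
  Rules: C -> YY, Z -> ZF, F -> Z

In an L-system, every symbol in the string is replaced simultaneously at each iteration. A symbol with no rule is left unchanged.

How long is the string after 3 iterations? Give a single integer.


Answer: 2

Derivation:
Step 0: length = 1
Step 1: length = 2
Step 2: length = 2
Step 3: length = 2
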